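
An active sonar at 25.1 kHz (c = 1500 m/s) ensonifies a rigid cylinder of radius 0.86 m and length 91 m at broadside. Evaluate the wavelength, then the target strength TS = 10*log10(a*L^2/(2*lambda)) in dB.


Step 1: lambda = c/f = 1500/25100 = 0.05976 m
Step 2: TS = 10*log10(a*L^2/(2*lambda)) = 10*log10(0.86*91^2/(2*0.05976)) = 47.75

47.75 dB


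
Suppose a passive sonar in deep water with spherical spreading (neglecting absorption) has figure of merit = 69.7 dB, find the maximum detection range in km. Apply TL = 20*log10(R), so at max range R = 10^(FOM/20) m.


3.05 km


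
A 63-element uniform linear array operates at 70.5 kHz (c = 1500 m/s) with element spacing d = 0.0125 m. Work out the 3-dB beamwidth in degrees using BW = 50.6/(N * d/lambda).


Step 1: lambda = 1500/70500 = 0.02128 m
Step 2: d/lambda = 0.0125/0.02128 = 0.5874
Step 3: BW = 50.6/(N * d/lambda) = 50.6/(63 * 0.5874) = 1.37

1.37 deg


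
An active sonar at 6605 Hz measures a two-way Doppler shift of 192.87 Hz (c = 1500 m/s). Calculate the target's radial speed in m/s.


From fd = 2*f*v/c, v = c*fd/(2*f) = 1500 * 192.87 / (2*6605) = 21.9

21.9 m/s


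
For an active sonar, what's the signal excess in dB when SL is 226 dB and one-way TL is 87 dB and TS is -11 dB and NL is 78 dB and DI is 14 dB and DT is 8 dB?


-31 dB


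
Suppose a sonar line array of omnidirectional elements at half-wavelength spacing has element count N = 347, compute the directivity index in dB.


DI = 10*log10(347) = 25.4

25.4 dB


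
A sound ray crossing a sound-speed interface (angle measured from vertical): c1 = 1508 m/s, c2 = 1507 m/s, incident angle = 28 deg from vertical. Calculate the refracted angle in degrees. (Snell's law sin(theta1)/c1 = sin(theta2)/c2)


sin(theta2) = (c2/c1)*sin(theta1) = (1507/1508)*sin(28 deg) = 0.46916
theta2 = arcsin(0.46916) = 27.98

27.98 deg


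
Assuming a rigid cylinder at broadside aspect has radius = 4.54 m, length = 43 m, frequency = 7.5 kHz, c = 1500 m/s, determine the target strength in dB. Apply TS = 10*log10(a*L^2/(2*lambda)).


lambda = 1500/7500 = 0.2 m
TS = 10*log10(4.54*43^2/(2*0.2)) = 43.22

43.22 dB


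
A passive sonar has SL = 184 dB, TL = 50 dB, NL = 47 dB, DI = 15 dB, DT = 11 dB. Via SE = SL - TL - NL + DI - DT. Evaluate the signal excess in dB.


SE = SL - TL - NL + DI - DT = 184 - 50 - 47 + 15 - 11 = 91

91 dB


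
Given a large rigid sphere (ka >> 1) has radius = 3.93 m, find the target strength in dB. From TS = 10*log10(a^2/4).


TS = 10*log10(3.93^2 / 4) = 10*log10(3.861225) = 5.87

5.87 dB


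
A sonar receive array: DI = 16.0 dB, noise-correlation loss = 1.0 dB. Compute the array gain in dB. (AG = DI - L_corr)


15.0 dB


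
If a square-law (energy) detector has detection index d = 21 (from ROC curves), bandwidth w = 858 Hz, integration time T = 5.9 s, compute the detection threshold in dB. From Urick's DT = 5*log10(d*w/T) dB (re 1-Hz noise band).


DT = 5*log10(d*w/T) = 5*log10(21 * 858 / 5.9) = 5*log10(3053.9) = 17.42

17.42 dB


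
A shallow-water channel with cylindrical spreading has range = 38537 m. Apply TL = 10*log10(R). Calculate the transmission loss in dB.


TL = 10*log10(38537) = 45.86

45.86 dB


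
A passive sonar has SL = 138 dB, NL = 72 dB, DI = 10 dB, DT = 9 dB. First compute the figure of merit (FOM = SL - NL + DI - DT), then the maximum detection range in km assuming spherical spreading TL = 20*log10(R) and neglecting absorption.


Step 1: FOM = SL - NL + DI - DT = 138 - 72 + 10 - 9 = 67 dB
Step 2: at max range FOM = TL = 20*log10(R), so R = 10^(67/20) = 2238.72 m = 2.24 km

2.24 km


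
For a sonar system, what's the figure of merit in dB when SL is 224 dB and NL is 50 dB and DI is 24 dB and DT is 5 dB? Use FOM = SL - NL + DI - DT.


FOM = SL - NL + DI - DT = 224 - 50 + 24 - 5 = 193

193 dB


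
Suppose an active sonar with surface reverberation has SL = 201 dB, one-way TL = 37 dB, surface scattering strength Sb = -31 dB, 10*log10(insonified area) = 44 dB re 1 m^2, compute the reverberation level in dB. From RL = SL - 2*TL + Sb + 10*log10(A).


140 dB


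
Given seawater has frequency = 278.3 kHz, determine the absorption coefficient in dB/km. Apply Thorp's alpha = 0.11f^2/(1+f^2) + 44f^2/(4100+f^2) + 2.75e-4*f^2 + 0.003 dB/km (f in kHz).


63.2 dB/km


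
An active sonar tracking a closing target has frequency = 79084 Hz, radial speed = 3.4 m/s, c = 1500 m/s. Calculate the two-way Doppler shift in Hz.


fd = 2*f*v/c = 2 * 79084 * 3.4 / 1500 = 358.51

358.51 Hz


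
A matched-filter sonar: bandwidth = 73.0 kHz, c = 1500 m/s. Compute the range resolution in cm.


dR = c/(2*BW) = 1500 / (2 * 73.0e3) = 0.0103 m = 1.03 cm

1.03 cm


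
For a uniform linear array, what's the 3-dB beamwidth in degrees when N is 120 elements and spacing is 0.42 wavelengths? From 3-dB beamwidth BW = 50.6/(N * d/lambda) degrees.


BW = 50.6 / (120 * 0.42) = 50.6 / 50.4 = 1.0

1.0 deg


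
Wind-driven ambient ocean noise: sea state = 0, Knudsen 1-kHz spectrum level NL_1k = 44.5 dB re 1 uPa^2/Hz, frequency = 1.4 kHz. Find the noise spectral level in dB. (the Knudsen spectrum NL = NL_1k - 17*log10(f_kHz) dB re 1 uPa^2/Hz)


NL = NL_1k - 17*log10(f_kHz) = 44.5 - 17*log10(1.4) = 44.5 - (2.48) = 42.02

42.02 dB


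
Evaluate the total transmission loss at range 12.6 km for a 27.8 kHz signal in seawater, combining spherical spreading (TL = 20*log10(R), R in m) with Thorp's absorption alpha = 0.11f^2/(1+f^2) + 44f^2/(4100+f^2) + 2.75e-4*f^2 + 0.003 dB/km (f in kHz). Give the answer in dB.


Step 1 (Thorp): alpha = 0.11*772.84/(1+772.84) + 44*772.84/(4100+772.84) + 2.75e-4*772.84 + 0.003 = 7.3039 dB/km
Step 2: TL_spread = 20*log10(12600) = 82.01 dB
Step 3: TL_abs = alpha*R = 7.3039 * 12.6 = 92.03 dB
Step 4: TL_total = 82.01 + 92.03 = 174.04

174.04 dB


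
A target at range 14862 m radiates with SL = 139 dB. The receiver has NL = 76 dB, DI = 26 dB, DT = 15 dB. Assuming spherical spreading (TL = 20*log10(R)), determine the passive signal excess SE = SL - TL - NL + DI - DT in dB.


Step 1: TL = 20*log10(14862) = 83.44 dB
Step 2: SE = 139 - 83.44 - 76 + 26 - 15 = -9.44

-9.44 dB


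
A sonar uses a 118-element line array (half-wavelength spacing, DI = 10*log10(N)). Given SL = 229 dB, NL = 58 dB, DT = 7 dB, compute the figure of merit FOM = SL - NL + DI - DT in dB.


Step 1: DI = 10*log10(118) = 20.72 dB
Step 2: FOM = SL - NL + DI - DT = 229 - 58 + 20.72 - 7 = 184.72

184.72 dB


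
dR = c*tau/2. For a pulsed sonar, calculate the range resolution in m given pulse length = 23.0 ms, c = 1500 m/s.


dR = c*tau/2 = 1500 * 23.0e-3 / 2 = 17.25

17.25 m


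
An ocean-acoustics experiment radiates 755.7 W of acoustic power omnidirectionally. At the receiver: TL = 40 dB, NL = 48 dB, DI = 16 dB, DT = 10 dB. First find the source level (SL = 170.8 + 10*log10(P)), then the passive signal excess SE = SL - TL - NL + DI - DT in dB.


Step 1: SL = 170.8 + 10*log10(755.7) = 199.58 dB
Step 2: SE = SL - TL - NL + DI - DT = 199.58 - 40 - 48 + 16 - 10 = 117.58

117.58 dB


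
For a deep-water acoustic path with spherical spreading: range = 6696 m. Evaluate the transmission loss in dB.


TL = 20*log10(6696) = 76.52

76.52 dB


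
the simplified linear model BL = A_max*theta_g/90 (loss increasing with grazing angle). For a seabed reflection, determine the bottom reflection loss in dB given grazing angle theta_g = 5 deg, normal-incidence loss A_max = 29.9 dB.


BL = A_max * theta_g / 90 = 29.9 * 5 / 90 = 1.66

1.66 dB


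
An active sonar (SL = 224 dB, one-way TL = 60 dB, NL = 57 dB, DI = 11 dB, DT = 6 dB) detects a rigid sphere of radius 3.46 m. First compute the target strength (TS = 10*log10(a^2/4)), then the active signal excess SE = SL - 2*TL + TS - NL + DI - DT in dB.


Step 1: TS = 10*log10(3.46^2/4) = 4.76 dB
Step 2: SE = SL - 2*TL + TS - NL + DI - DT = 224 - 2*60 + (4.76) - 57 + 11 - 6 = 56.76

56.76 dB


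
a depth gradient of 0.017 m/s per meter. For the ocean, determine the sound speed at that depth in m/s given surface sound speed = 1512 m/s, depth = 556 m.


1521.452 m/s


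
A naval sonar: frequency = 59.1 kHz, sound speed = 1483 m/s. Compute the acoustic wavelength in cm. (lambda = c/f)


lambda = c/f = 1483 / 59100 = 0.0251 m = 2.51 cm

2.51 cm


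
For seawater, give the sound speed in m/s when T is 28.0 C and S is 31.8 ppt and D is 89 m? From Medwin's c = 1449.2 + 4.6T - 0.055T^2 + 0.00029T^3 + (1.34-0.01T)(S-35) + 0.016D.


c = 1449.2 + 4.6*28.0 - 0.055*28.0^2 + 0.00029*28.0^3 + (1.34 - 0.01*28.0)*(31.8 - 35) + 0.016*89 = 1539.28

1539.28 m/s


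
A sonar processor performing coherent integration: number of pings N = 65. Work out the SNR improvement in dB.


18.13 dB


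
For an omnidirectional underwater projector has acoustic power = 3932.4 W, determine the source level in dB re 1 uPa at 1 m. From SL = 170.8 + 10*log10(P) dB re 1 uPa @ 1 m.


SL = 170.8 + 10*log10(3932.4) = 170.8 + 35.95 = 206.75

206.75 dB


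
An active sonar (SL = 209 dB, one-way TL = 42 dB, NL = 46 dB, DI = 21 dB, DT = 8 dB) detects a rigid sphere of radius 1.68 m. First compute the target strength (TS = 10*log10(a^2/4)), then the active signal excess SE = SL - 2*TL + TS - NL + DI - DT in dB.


Step 1: TS = 10*log10(1.68^2/4) = -1.51 dB
Step 2: SE = SL - 2*TL + TS - NL + DI - DT = 209 - 2*42 + (-1.51) - 46 + 21 - 8 = 90.49

90.49 dB


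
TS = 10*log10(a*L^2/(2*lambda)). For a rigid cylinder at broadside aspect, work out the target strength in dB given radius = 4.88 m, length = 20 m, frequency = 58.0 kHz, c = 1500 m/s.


lambda = 1500/58000 = 0.02586 m
TS = 10*log10(4.88*20^2/(2*0.02586)) = 45.77

45.77 dB


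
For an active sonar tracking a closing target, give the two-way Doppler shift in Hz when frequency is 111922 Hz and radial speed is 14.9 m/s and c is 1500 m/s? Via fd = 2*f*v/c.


fd = 2*f*v/c = 2 * 111922 * 14.9 / 1500 = 2223.52

2223.52 Hz


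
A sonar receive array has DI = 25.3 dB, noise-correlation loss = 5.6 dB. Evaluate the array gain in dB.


AG = DI - L_corr = 25.3 - 5.6 = 19.7

19.7 dB


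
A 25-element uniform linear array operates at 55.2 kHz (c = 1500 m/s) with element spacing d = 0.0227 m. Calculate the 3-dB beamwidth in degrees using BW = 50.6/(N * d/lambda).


2.42 deg


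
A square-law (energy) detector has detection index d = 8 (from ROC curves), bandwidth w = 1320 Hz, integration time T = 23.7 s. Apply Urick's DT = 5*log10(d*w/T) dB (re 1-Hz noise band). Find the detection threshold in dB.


DT = 5*log10(d*w/T) = 5*log10(8 * 1320 / 23.7) = 5*log10(445.57) = 13.24

13.24 dB


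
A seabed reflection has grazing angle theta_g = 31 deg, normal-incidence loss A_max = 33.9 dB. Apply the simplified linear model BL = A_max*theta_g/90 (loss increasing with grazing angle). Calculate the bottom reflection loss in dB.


BL = A_max * theta_g / 90 = 33.9 * 31 / 90 = 11.68

11.68 dB


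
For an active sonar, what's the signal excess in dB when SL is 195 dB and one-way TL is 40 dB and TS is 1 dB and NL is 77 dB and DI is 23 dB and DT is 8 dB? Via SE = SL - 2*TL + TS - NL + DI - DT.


54 dB


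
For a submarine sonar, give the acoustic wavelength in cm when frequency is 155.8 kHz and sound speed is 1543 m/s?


lambda = c/f = 1543 / 155800 = 0.0099 m = 0.99 cm

0.99 cm


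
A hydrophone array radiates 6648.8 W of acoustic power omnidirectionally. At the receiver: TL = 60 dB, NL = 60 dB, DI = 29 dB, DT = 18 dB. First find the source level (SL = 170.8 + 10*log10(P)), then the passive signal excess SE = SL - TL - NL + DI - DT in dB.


Step 1: SL = 170.8 + 10*log10(6648.8) = 209.03 dB
Step 2: SE = SL - TL - NL + DI - DT = 209.03 - 60 - 60 + 29 - 18 = 100.03

100.03 dB


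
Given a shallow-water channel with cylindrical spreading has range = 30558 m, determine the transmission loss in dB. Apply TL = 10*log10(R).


TL = 10*log10(30558) = 44.85

44.85 dB


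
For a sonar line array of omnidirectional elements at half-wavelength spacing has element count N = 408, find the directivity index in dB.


DI = 10*log10(408) = 26.11

26.11 dB


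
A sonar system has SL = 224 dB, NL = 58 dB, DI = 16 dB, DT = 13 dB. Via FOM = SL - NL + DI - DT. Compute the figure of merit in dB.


FOM = SL - NL + DI - DT = 224 - 58 + 16 - 13 = 169

169 dB


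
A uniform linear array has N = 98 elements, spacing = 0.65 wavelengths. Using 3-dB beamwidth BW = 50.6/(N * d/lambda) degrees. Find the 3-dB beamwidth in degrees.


BW = 50.6 / (98 * 0.65) = 50.6 / 63.7 = 0.79

0.79 deg


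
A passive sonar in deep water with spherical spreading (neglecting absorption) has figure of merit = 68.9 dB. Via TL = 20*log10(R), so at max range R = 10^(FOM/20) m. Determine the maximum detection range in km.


2.79 km


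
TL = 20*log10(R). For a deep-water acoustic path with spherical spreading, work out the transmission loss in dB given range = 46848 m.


TL = 20*log10(46848) = 93.41

93.41 dB


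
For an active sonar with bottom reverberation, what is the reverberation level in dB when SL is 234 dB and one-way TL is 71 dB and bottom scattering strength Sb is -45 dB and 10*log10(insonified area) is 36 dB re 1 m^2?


RL = SL - 2*TL + Sb + 10*log10(A) = 234 - 2*71 + (-45) + 36 = 83

83 dB


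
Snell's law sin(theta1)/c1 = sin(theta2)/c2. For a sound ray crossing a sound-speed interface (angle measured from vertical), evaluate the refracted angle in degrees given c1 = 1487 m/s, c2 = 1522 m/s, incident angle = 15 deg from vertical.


sin(theta2) = (c2/c1)*sin(theta1) = (1522/1487)*sin(15 deg) = 0.26491
theta2 = arcsin(0.26491) = 15.36

15.36 deg


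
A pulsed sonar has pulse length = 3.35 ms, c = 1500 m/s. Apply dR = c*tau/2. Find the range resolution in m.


2.5125 m


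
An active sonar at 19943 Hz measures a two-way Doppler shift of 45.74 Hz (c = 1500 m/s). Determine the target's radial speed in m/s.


From fd = 2*f*v/c, v = c*fd/(2*f) = 1500 * 45.74 / (2*19943) = 1.72

1.72 m/s


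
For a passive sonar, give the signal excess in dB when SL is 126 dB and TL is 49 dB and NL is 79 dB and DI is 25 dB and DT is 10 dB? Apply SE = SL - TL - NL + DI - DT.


SE = SL - TL - NL + DI - DT = 126 - 49 - 79 + 25 - 10 = 13

13 dB


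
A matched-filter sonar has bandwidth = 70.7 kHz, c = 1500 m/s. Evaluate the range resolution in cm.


dR = c/(2*BW) = 1500 / (2 * 70.7e3) = 0.0106 m = 1.06 cm

1.06 cm


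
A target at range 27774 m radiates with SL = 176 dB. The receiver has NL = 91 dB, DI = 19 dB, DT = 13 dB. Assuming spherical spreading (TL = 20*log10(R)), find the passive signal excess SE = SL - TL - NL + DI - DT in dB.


Step 1: TL = 20*log10(27774) = 88.87 dB
Step 2: SE = 176 - 88.87 - 91 + 19 - 13 = 2.13

2.13 dB


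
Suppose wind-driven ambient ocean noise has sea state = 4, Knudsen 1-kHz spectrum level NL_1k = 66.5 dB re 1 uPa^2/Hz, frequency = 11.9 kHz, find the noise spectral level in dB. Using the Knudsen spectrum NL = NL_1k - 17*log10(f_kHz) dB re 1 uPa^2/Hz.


NL = NL_1k - 17*log10(f_kHz) = 66.5 - 17*log10(11.9) = 66.5 - (18.28) = 48.22

48.22 dB


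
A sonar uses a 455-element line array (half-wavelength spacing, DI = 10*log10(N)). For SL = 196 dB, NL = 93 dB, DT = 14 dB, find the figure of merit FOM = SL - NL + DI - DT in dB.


Step 1: DI = 10*log10(455) = 26.58 dB
Step 2: FOM = SL - NL + DI - DT = 196 - 93 + 26.58 - 14 = 115.58

115.58 dB


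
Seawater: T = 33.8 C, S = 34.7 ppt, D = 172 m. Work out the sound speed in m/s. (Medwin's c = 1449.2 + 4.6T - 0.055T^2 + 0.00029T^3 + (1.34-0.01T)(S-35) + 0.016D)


c = 1449.2 + 4.6*33.8 - 0.055*33.8^2 + 0.00029*33.8^3 + (1.34 - 0.01*33.8)*(34.7 - 35) + 0.016*172 = 1555.5

1555.5 m/s


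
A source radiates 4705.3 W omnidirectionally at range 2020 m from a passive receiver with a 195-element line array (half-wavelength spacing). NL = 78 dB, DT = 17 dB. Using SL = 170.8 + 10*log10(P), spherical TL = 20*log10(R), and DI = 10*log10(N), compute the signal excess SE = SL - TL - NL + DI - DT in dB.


Step 1: SL = 170.8 + 10*log10(4705.3) = 207.53 dB
Step 2: TL = 20*log10(2020) = 66.11 dB
Step 3: DI = 10*log10(195) = 22.9 dB
Step 4: SE = SL - TL - NL + DI - DT = 207.53 - 66.11 - 78 + 22.9 - 17 = 69.32

69.32 dB


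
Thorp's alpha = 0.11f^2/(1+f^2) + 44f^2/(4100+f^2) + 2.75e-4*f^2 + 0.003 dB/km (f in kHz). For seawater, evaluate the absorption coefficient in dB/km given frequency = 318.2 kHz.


70.245 dB/km


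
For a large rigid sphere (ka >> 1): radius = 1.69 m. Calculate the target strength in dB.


TS = 10*log10(1.69^2 / 4) = 10*log10(0.714025) = -1.46

-1.46 dB


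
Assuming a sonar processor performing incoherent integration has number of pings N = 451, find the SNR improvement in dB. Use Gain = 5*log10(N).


13.27 dB


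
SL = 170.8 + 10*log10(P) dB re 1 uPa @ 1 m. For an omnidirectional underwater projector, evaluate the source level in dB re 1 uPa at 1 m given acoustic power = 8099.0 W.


SL = 170.8 + 10*log10(8099.0) = 170.8 + 39.08 = 209.88

209.88 dB


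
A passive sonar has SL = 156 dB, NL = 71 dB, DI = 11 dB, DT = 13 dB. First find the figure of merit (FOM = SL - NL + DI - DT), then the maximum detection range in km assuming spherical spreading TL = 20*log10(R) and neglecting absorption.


Step 1: FOM = SL - NL + DI - DT = 156 - 71 + 11 - 13 = 83 dB
Step 2: at max range FOM = TL = 20*log10(R), so R = 10^(83/20) = 14125.38 m = 14.13 km

14.13 km


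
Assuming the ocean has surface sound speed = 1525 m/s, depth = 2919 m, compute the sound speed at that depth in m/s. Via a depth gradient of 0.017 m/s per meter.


c = 1525 + 0.017 * 2919 = 1574.623

1574.623 m/s


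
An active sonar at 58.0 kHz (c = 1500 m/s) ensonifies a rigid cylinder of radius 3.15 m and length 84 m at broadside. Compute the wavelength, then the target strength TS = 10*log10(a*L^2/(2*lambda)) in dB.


Step 1: lambda = c/f = 1500/58000 = 0.02586 m
Step 2: TS = 10*log10(a*L^2/(2*lambda)) = 10*log10(3.15*84^2/(2*0.02586)) = 56.33

56.33 dB


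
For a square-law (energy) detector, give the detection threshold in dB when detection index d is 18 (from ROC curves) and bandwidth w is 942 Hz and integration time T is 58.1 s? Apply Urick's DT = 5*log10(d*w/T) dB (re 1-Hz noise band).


12.33 dB


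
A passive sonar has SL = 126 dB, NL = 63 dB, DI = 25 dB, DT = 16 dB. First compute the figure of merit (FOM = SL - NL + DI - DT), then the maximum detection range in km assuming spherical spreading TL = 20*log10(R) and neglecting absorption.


Step 1: FOM = SL - NL + DI - DT = 126 - 63 + 25 - 16 = 72 dB
Step 2: at max range FOM = TL = 20*log10(R), so R = 10^(72/20) = 3981.07 m = 3.98 km

3.98 km


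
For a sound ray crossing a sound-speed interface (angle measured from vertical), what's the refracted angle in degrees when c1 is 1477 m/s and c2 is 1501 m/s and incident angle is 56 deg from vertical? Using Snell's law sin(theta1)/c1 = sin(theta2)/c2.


sin(theta2) = (c2/c1)*sin(theta1) = (1501/1477)*sin(56 deg) = 0.84251
theta2 = arcsin(0.84251) = 57.41

57.41 deg


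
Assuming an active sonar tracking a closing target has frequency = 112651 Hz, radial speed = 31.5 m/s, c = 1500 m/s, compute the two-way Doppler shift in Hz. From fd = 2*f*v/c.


fd = 2*f*v/c = 2 * 112651 * 31.5 / 1500 = 4731.34

4731.34 Hz


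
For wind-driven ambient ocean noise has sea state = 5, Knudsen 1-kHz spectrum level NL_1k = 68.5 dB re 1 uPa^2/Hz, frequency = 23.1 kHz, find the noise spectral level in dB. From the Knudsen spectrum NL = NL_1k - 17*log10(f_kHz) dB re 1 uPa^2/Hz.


45.32 dB


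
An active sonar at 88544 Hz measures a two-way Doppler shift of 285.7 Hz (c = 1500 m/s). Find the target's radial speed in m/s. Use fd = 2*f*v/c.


From fd = 2*f*v/c, v = c*fd/(2*f) = 1500 * 285.7 / (2*88544) = 2.42

2.42 m/s


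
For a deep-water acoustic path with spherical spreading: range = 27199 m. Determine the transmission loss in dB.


88.69 dB


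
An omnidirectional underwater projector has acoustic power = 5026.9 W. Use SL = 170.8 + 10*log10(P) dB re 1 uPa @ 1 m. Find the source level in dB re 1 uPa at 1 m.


SL = 170.8 + 10*log10(5026.9) = 170.8 + 37.01 = 207.81

207.81 dB


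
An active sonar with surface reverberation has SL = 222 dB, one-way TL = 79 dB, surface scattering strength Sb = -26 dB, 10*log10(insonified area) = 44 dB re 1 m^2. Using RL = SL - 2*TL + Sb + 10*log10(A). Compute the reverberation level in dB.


RL = SL - 2*TL + Sb + 10*log10(A) = 222 - 2*79 + (-26) + 44 = 82

82 dB


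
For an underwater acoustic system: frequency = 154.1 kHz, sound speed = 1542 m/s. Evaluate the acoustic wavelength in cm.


lambda = c/f = 1542 / 154100 = 0.01 m = 1.0 cm

1.0 cm


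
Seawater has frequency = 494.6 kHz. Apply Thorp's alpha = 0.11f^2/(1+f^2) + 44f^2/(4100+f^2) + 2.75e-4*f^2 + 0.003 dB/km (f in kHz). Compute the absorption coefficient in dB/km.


110.661 dB/km


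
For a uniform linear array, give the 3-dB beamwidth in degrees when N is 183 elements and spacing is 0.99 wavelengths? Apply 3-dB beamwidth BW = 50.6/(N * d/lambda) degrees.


0.28 deg


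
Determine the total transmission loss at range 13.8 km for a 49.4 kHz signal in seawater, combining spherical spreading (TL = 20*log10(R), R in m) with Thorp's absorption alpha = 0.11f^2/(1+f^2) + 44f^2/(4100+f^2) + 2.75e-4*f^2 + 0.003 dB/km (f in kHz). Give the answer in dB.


Step 1 (Thorp): alpha = 0.11*2440.36/(1+2440.36) + 44*2440.36/(4100+2440.36) + 2.75e-4*2440.36 + 0.003 = 17.2015 dB/km
Step 2: TL_spread = 20*log10(13800) = 82.8 dB
Step 3: TL_abs = alpha*R = 17.2015 * 13.8 = 237.38 dB
Step 4: TL_total = 82.8 + 237.38 = 320.18

320.18 dB


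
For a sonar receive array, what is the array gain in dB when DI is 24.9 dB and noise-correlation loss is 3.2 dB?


AG = DI - L_corr = 24.9 - 3.2 = 21.7

21.7 dB


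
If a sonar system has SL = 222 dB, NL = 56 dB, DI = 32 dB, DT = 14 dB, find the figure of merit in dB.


184 dB


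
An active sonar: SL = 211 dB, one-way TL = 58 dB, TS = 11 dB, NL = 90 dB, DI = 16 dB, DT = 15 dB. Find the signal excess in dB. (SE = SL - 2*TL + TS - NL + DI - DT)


17 dB


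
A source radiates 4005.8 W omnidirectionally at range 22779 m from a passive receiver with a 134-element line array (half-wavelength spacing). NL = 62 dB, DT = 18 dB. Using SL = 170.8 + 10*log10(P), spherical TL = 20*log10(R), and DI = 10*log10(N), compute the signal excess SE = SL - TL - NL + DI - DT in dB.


Step 1: SL = 170.8 + 10*log10(4005.8) = 206.83 dB
Step 2: TL = 20*log10(22779) = 87.15 dB
Step 3: DI = 10*log10(134) = 21.27 dB
Step 4: SE = SL - TL - NL + DI - DT = 206.83 - 87.15 - 62 + 21.27 - 18 = 60.95

60.95 dB


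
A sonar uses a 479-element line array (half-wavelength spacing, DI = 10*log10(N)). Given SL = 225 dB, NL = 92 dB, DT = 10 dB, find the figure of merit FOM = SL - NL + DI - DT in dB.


149.8 dB


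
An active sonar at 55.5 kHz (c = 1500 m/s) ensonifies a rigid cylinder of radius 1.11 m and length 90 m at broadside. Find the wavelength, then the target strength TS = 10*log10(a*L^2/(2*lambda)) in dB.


Step 1: lambda = c/f = 1500/55500 = 0.02703 m
Step 2: TS = 10*log10(a*L^2/(2*lambda)) = 10*log10(1.11*90^2/(2*0.02703)) = 52.21

52.21 dB


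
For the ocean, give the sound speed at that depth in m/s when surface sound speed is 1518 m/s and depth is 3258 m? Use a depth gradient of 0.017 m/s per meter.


1573.386 m/s


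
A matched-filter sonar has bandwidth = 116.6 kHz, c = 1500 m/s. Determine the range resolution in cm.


dR = c/(2*BW) = 1500 / (2 * 116.6e3) = 0.0064 m = 0.64 cm

0.64 cm


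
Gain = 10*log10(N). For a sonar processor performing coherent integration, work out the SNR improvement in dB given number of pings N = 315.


Gain = 10*log10(315) = 24.98

24.98 dB


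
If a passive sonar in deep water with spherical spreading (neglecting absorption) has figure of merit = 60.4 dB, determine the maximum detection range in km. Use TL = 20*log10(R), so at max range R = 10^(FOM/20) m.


1.05 km


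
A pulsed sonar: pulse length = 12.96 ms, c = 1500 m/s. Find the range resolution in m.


dR = c*tau/2 = 1500 * 12.96e-3 / 2 = 9.72

9.72 m


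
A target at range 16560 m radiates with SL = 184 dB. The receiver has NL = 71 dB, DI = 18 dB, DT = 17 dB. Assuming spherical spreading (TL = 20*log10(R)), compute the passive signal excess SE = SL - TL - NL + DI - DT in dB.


Step 1: TL = 20*log10(16560) = 84.38 dB
Step 2: SE = 184 - 84.38 - 71 + 18 - 17 = 29.62

29.62 dB


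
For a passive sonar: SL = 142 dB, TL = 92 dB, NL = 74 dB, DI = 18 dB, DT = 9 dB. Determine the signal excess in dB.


SE = SL - TL - NL + DI - DT = 142 - 92 - 74 + 18 - 9 = -15

-15 dB


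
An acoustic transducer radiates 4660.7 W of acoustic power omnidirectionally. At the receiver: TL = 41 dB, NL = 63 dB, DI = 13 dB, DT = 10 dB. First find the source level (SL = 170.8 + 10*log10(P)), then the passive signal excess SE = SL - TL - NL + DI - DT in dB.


Step 1: SL = 170.8 + 10*log10(4660.7) = 207.48 dB
Step 2: SE = SL - TL - NL + DI - DT = 207.48 - 41 - 63 + 13 - 10 = 106.48

106.48 dB


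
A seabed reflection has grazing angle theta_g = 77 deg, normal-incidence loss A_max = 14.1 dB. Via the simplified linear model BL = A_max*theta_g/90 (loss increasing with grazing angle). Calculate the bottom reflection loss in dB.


BL = A_max * theta_g / 90 = 14.1 * 77 / 90 = 12.06

12.06 dB


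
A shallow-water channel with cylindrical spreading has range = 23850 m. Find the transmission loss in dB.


TL = 10*log10(23850) = 43.77

43.77 dB


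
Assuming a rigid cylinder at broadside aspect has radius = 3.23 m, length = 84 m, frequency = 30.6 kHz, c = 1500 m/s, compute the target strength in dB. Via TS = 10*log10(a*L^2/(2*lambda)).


53.66 dB


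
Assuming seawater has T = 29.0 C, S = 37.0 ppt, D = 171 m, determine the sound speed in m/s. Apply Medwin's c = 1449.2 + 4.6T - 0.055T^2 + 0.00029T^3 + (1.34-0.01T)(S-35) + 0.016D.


1548.25 m/s


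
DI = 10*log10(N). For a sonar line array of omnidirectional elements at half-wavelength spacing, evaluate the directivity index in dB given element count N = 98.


19.91 dB


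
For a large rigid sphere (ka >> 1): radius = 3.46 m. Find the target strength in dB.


TS = 10*log10(3.46^2 / 4) = 10*log10(2.9929) = 4.76

4.76 dB


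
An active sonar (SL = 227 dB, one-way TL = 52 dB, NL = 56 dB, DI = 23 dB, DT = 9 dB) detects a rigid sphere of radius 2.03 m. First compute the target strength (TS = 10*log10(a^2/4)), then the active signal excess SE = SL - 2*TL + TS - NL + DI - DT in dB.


Step 1: TS = 10*log10(2.03^2/4) = 0.13 dB
Step 2: SE = SL - 2*TL + TS - NL + DI - DT = 227 - 2*52 + (0.13) - 56 + 23 - 9 = 81.13

81.13 dB


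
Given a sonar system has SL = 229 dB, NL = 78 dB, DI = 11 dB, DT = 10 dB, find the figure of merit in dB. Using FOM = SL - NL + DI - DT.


FOM = SL - NL + DI - DT = 229 - 78 + 11 - 10 = 152

152 dB


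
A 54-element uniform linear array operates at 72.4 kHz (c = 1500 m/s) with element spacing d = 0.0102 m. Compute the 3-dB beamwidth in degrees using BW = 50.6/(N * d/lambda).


Step 1: lambda = 1500/72400 = 0.02072 m
Step 2: d/lambda = 0.0102/0.02072 = 0.4923
Step 3: BW = 50.6/(N * d/lambda) = 50.6/(54 * 0.4923) = 1.9

1.9 deg


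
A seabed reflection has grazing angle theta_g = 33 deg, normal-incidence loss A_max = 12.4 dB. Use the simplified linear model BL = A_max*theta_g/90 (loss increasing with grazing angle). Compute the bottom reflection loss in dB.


4.55 dB


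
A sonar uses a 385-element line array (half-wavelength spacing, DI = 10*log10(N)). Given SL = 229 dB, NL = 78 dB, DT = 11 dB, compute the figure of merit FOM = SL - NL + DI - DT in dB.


Step 1: DI = 10*log10(385) = 25.85 dB
Step 2: FOM = SL - NL + DI - DT = 229 - 78 + 25.85 - 11 = 165.85

165.85 dB


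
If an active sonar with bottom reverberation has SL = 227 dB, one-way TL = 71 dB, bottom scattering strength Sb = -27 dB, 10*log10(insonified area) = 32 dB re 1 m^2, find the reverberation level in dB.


RL = SL - 2*TL + Sb + 10*log10(A) = 227 - 2*71 + (-27) + 32 = 90

90 dB


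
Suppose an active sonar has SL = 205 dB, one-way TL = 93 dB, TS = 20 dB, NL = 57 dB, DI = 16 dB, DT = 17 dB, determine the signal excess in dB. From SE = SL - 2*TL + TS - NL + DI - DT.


SE = SL - 2*TL + TS - NL + DI - DT = 205 - 2*93 + (20) - 57 + 16 - 17 = -19

-19 dB


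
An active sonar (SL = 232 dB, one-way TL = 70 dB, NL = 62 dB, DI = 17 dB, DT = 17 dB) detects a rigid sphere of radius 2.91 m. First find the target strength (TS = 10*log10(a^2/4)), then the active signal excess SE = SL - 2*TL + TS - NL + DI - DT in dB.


Step 1: TS = 10*log10(2.91^2/4) = 3.26 dB
Step 2: SE = SL - 2*TL + TS - NL + DI - DT = 232 - 2*70 + (3.26) - 62 + 17 - 17 = 33.26

33.26 dB


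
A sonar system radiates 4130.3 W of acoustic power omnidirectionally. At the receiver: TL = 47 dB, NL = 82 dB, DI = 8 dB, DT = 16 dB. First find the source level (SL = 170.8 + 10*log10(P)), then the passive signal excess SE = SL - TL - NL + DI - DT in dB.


Step 1: SL = 170.8 + 10*log10(4130.3) = 206.96 dB
Step 2: SE = SL - TL - NL + DI - DT = 206.96 - 47 - 82 + 8 - 16 = 69.96

69.96 dB


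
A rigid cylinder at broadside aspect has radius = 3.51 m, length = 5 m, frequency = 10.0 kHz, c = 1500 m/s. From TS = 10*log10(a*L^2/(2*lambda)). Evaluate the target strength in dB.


lambda = 1500/10000 = 0.15 m
TS = 10*log10(3.51*5^2/(2*0.15)) = 24.66

24.66 dB


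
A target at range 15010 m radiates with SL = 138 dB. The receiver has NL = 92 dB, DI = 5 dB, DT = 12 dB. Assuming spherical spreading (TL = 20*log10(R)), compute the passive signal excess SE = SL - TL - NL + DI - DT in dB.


-44.53 dB


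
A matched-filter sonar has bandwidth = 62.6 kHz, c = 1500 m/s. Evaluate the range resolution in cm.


dR = c/(2*BW) = 1500 / (2 * 62.6e3) = 0.012 m = 1.2 cm

1.2 cm


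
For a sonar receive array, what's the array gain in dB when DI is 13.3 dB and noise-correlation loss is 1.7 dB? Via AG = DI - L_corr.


11.6 dB


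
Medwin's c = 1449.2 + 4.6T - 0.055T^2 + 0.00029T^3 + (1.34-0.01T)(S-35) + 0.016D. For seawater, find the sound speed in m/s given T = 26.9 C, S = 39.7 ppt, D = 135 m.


1545.98 m/s


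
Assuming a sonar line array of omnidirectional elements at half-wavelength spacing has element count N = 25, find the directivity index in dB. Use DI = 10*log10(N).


DI = 10*log10(25) = 13.98

13.98 dB


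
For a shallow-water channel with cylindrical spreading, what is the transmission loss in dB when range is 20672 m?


TL = 10*log10(20672) = 43.15

43.15 dB


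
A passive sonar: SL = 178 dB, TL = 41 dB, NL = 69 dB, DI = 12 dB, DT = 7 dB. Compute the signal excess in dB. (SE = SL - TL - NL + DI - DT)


SE = SL - TL - NL + DI - DT = 178 - 41 - 69 + 12 - 7 = 73

73 dB


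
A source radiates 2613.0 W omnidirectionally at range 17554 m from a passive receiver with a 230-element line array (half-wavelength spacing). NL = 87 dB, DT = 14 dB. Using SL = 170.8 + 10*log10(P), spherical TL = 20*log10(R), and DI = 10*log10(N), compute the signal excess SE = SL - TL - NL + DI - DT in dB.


42.7 dB


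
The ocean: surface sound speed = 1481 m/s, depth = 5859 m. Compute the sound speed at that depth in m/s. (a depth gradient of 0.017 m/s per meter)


1580.603 m/s


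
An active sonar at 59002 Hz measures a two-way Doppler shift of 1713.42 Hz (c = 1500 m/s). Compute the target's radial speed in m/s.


21.78 m/s


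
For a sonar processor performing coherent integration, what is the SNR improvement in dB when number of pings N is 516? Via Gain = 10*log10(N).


27.13 dB


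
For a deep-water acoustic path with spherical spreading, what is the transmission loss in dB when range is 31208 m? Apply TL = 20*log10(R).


TL = 20*log10(31208) = 89.89

89.89 dB


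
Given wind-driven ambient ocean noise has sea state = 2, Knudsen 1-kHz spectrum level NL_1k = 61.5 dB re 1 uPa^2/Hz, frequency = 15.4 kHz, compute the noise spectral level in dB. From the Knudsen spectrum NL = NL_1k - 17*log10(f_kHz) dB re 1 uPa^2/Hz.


41.31 dB


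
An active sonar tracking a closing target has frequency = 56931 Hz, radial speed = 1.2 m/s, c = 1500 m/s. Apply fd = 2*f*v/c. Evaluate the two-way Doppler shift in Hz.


91.09 Hz


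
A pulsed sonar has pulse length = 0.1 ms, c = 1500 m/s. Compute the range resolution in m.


0.075 m


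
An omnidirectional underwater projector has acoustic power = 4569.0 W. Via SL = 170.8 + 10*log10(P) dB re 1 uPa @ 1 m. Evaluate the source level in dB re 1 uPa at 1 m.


207.4 dB


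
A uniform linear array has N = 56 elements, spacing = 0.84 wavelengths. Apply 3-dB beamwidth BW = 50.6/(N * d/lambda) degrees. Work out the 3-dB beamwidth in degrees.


1.08 deg


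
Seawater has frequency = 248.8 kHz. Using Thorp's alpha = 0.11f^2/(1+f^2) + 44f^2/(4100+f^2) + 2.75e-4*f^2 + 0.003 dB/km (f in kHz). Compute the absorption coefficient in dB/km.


f^2 = 61901.44
alpha = 0.11*61901.44/(1+61901.44) + 44*61901.44/(4100+61901.44) + 2.75e-4*61901.44 + 0.003 = 58.403

58.403 dB/km


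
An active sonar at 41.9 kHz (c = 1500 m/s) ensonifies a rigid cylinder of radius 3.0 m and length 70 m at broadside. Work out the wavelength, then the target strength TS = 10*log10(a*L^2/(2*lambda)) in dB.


Step 1: lambda = c/f = 1500/41900 = 0.0358 m
Step 2: TS = 10*log10(a*L^2/(2*lambda)) = 10*log10(3.0*70^2/(2*0.0358)) = 53.12

53.12 dB


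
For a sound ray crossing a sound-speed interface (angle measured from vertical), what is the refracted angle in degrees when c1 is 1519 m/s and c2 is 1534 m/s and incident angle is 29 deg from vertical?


29.31 deg


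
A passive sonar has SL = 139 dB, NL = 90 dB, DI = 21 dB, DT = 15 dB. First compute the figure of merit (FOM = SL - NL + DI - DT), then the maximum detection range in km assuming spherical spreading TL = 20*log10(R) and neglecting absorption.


Step 1: FOM = SL - NL + DI - DT = 139 - 90 + 21 - 15 = 55 dB
Step 2: at max range FOM = TL = 20*log10(R), so R = 10^(55/20) = 562.34 m = 0.56 km

0.56 km


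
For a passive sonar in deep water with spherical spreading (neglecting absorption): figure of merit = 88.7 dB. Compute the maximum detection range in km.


At max range FOM = TL, so 20*log10(R) = 88.7
R = 10^(88.7/20) = 27227.01 m = 27.23 km

27.23 km


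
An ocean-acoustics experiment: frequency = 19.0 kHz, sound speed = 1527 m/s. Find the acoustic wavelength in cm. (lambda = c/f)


8.04 cm


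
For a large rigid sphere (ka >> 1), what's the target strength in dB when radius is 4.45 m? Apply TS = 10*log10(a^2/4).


6.95 dB


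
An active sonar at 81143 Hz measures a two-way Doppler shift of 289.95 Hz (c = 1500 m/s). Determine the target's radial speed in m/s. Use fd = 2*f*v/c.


From fd = 2*f*v/c, v = c*fd/(2*f) = 1500 * 289.95 / (2*81143) = 2.68

2.68 m/s


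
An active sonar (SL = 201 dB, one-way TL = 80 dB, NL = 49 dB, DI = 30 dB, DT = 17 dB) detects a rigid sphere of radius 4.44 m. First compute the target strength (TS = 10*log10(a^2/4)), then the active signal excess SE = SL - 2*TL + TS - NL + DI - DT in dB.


Step 1: TS = 10*log10(4.44^2/4) = 6.93 dB
Step 2: SE = SL - 2*TL + TS - NL + DI - DT = 201 - 2*80 + (6.93) - 49 + 30 - 17 = 11.93

11.93 dB


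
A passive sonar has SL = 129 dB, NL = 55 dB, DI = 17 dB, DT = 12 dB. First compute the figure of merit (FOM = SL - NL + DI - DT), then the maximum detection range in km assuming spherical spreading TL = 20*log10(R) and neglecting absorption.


Step 1: FOM = SL - NL + DI - DT = 129 - 55 + 17 - 12 = 79 dB
Step 2: at max range FOM = TL = 20*log10(R), so R = 10^(79/20) = 8912.51 m = 8.91 km

8.91 km


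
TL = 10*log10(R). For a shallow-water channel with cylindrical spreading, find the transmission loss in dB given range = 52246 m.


47.18 dB


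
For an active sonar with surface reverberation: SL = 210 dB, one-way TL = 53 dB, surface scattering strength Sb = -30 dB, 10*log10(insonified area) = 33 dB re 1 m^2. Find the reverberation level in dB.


RL = SL - 2*TL + Sb + 10*log10(A) = 210 - 2*53 + (-30) + 33 = 107

107 dB


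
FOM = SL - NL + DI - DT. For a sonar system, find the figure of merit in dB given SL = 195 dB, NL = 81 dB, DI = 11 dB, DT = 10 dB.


FOM = SL - NL + DI - DT = 195 - 81 + 11 - 10 = 115

115 dB


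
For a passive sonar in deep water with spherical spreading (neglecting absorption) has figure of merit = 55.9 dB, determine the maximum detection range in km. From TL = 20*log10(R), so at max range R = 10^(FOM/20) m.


At max range FOM = TL, so 20*log10(R) = 55.9
R = 10^(55.9/20) = 623.73 m = 0.62 km

0.62 km


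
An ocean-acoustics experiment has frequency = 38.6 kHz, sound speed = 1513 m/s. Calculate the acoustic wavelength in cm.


lambda = c/f = 1513 / 38600 = 0.0392 m = 3.92 cm

3.92 cm


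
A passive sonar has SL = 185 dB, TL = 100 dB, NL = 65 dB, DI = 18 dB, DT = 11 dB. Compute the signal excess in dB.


27 dB


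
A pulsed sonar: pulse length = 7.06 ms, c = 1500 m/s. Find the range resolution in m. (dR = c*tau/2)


dR = c*tau/2 = 1500 * 7.06e-3 / 2 = 5.295

5.295 m


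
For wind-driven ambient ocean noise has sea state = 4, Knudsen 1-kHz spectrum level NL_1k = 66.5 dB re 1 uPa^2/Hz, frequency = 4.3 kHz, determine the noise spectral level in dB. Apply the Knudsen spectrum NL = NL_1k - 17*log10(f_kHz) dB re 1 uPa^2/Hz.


NL = NL_1k - 17*log10(f_kHz) = 66.5 - 17*log10(4.3) = 66.5 - (10.77) = 55.73

55.73 dB


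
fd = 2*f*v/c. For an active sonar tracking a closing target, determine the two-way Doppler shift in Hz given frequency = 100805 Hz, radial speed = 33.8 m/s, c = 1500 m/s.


fd = 2*f*v/c = 2 * 100805 * 33.8 / 1500 = 4542.95

4542.95 Hz


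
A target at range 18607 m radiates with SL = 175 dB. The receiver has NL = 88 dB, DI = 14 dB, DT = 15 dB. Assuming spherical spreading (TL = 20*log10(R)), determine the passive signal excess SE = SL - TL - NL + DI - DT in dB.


Step 1: TL = 20*log10(18607) = 85.39 dB
Step 2: SE = 175 - 85.39 - 88 + 14 - 15 = 0.61

0.61 dB


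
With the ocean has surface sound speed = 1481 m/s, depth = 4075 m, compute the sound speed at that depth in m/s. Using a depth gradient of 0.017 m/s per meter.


1550.275 m/s


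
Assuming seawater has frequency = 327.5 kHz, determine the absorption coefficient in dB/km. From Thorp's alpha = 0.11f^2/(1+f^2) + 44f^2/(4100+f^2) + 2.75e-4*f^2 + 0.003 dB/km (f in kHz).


f^2 = 107256.25
alpha = 0.11*107256.25/(1+107256.25) + 44*107256.25/(4100+107256.25) + 2.75e-4*107256.25 + 0.003 = 71.988

71.988 dB/km


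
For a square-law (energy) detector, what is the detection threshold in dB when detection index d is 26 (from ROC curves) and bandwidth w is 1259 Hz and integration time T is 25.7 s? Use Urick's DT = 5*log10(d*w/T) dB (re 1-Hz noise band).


15.53 dB


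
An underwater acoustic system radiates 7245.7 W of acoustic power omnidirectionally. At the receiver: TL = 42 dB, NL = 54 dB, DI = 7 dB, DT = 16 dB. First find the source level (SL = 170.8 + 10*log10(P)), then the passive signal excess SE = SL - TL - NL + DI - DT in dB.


Step 1: SL = 170.8 + 10*log10(7245.7) = 209.4 dB
Step 2: SE = SL - TL - NL + DI - DT = 209.4 - 42 - 54 + 7 - 16 = 104.4

104.4 dB


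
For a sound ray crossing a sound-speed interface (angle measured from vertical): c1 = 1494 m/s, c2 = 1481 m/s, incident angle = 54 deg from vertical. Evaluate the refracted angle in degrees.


sin(theta2) = (c2/c1)*sin(theta1) = (1481/1494)*sin(54 deg) = 0.80198
theta2 = arcsin(0.80198) = 53.32

53.32 deg


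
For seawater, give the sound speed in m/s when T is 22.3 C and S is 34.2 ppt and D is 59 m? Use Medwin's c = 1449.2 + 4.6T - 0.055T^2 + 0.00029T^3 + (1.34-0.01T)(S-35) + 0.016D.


c = 1449.2 + 4.6*22.3 - 0.055*22.3^2 + 0.00029*22.3^3 + (1.34 - 0.01*22.3)*(34.2 - 35) + 0.016*59 = 1527.7

1527.7 m/s
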